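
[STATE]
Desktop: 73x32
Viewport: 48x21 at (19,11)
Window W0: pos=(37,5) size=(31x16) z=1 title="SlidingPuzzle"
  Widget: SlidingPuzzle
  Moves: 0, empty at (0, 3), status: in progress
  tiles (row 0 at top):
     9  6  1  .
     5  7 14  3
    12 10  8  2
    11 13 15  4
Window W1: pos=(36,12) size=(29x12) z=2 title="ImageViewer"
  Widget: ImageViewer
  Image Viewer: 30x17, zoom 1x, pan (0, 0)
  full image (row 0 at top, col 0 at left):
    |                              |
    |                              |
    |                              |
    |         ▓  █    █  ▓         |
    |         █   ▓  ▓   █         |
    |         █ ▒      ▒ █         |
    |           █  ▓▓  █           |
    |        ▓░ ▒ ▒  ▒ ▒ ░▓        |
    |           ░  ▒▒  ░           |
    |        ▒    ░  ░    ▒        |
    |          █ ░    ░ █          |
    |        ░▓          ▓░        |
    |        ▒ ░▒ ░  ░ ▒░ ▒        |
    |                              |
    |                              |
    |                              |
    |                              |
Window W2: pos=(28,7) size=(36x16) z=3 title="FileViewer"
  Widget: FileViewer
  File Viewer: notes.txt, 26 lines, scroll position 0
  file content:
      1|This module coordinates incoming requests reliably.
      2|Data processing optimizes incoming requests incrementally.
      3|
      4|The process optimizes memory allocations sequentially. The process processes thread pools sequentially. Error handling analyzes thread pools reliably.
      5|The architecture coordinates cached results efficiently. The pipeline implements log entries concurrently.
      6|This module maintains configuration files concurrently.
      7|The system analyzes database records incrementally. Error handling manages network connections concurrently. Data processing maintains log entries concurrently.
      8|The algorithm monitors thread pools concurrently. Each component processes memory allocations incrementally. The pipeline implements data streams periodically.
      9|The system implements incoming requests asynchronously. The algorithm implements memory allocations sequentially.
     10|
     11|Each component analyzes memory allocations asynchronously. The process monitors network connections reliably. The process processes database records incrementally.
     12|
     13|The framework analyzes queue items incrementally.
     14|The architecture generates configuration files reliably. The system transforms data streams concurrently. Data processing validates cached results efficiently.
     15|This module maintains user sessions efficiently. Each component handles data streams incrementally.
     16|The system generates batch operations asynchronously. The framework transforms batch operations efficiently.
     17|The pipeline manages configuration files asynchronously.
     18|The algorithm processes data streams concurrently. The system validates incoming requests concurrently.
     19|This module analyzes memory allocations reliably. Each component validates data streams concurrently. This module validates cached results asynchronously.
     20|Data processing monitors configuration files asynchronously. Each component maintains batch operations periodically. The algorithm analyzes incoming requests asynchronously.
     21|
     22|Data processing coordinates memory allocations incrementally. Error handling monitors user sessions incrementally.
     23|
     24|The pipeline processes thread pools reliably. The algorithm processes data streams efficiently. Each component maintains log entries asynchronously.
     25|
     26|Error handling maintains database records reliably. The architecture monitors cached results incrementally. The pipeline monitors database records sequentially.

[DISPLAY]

         ┃Data processing optimizes incomin█┃   
         ┃                                 ░┃┓  
         ┃The process optimizes memory allo░┃┃  
         ┃The architecture coordinates cach░┃┨  
         ┃This module maintains configurati░┃┃  
         ┃The system analyzes database reco░┃┃  
         ┃The algorithm monitors thread poo░┃┃  
         ┃The system implements incoming re░┃┃  
         ┃                                 ░┃┃  
         ┃Each component analyzes memory al░┃┃━━
         ┃                                 ▼┃┃  
         ┗━━━━━━━━━━━━━━━━━━━━━━━━━━━━━━━━━━┛┃  
                 ┗━━━━━━━━━━━━━━━━━━━━━━━━━━━┛  
                                                
                                                
                                                
                                                
                                                
                                                
                                                
                                                


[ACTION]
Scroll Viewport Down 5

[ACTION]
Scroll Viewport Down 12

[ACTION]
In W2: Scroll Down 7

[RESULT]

         ┃The system implements incoming re░┃   
         ┃                                 ░┃┓  
         ┃Each component analyzes memory al░┃┃  
         ┃                                 ░┃┨  
         ┃The framework analyzes queue item░┃┃  
         ┃The architecture generates config█┃┃  
         ┃This module maintains user sessio░┃┃  
         ┃The system generates batch operat░┃┃  
         ┃The pipeline manages configuratio░┃┃  
         ┃The algorithm processes data stre░┃┃━━
         ┃This module analyzes memory alloc▼┃┃  
         ┗━━━━━━━━━━━━━━━━━━━━━━━━━━━━━━━━━━┛┃  
                 ┗━━━━━━━━━━━━━━━━━━━━━━━━━━━┛  
                                                
                                                
                                                
                                                
                                                
                                                
                                                
                                                


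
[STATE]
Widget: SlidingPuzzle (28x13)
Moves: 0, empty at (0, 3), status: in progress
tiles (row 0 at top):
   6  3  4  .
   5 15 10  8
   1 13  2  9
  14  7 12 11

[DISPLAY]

┌────┬────┬────┬────┐       
│  6 │  3 │  4 │    │       
├────┼────┼────┼────┤       
│  5 │ 15 │ 10 │  8 │       
├────┼────┼────┼────┤       
│  1 │ 13 │  2 │  9 │       
├────┼────┼────┼────┤       
│ 14 │  7 │ 12 │ 11 │       
└────┴────┴────┴────┘       
Moves: 0                    
                            
                            
                            


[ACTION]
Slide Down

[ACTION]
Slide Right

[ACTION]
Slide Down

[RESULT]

┌────┬────┬────┬────┐       
│  6 │  3 │    │  4 │       
├────┼────┼────┼────┤       
│  5 │ 15 │ 10 │  8 │       
├────┼────┼────┼────┤       
│  1 │ 13 │  2 │  9 │       
├────┼────┼────┼────┤       
│ 14 │  7 │ 12 │ 11 │       
└────┴────┴────┴────┘       
Moves: 1                    
                            
                            
                            


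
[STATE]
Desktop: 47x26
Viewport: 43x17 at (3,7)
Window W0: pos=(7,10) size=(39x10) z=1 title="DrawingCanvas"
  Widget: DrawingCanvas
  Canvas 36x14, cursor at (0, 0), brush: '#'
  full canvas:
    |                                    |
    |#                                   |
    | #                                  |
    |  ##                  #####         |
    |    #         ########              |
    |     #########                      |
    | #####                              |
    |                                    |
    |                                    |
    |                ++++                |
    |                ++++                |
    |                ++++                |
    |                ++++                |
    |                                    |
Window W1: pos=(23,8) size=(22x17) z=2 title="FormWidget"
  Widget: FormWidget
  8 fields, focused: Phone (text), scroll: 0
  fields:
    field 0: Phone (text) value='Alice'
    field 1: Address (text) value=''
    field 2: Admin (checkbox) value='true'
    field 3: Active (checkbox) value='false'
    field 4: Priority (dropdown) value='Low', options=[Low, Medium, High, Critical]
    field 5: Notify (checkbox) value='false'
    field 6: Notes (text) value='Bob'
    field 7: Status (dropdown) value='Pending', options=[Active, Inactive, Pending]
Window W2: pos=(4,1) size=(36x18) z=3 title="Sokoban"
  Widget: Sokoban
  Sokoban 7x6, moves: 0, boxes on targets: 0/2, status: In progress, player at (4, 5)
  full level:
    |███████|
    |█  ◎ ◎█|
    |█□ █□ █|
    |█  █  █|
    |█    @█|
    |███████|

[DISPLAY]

 ┃█  █  █                           ┃      
 ┃█    @█                           ┃━━━━┓ 
 ┃███████                           ┃    ┃ 
 ┃Moves: 0  0/2                     ┃────┨┓
 ┃                                  ┃lic]┃┃
 ┃                                  ┃   ]┃┨
 ┃                                  ┃]   ┃┃
 ┃                                  ┃]   ┃┃
 ┃                                  ┃ow▼]┃┃
 ┃                                  ┃]   ┃┃
 ┃                                  ┃ob ]┃┃
 ┗━━━━━━━━━━━━━━━━━━━━━━━━━━━━━━━━━━┛en▼]┃┃
    ┗━━━━━━━━━━━━━━━┃                    ┃┛
                    ┃                    ┃ 
                    ┃                    ┃ 
                    ┃                    ┃ 
                    ┃                    ┃ 


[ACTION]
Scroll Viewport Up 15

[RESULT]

                                           
 ┏━━━━━━━━━━━━━━━━━━━━━━━━━━━━━━━━━━┓      
 ┃ Sokoban                          ┃      
 ┠──────────────────────────────────┨      
 ┃███████                           ┃      
 ┃█  ◎ ◎█                           ┃      
 ┃█□ █□ █                           ┃      
 ┃█  █  █                           ┃      
 ┃█    @█                           ┃━━━━┓ 
 ┃███████                           ┃    ┃ 
 ┃Moves: 0  0/2                     ┃────┨┓
 ┃                                  ┃lic]┃┃
 ┃                                  ┃   ]┃┨
 ┃                                  ┃]   ┃┃
 ┃                                  ┃]   ┃┃
 ┃                                  ┃ow▼]┃┃
 ┃                                  ┃]   ┃┃


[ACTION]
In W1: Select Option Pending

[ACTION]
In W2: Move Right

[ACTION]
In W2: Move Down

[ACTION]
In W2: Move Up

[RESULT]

                                           
 ┏━━━━━━━━━━━━━━━━━━━━━━━━━━━━━━━━━━┓      
 ┃ Sokoban                          ┃      
 ┠──────────────────────────────────┨      
 ┃███████                           ┃      
 ┃█  ◎ ◎█                           ┃      
 ┃█□ █□ █                           ┃      
 ┃█  █ @█                           ┃      
 ┃█     █                           ┃━━━━┓ 
 ┃███████                           ┃    ┃ 
 ┃Moves: 1  0/2                     ┃────┨┓
 ┃                                  ┃lic]┃┃
 ┃                                  ┃   ]┃┨
 ┃                                  ┃]   ┃┃
 ┃                                  ┃]   ┃┃
 ┃                                  ┃ow▼]┃┃
 ┃                                  ┃]   ┃┃


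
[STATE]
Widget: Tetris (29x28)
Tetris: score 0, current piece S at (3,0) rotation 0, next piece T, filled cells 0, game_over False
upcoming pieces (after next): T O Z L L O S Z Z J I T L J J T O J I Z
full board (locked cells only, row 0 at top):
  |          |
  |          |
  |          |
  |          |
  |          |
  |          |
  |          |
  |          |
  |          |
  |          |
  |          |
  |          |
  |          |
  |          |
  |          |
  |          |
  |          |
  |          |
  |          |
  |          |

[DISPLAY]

    ░░    │Next:             
   ░░     │ ▒                
          │▒▒▒               
          │                  
          │                  
          │                  
          │Score:            
          │0                 
          │                  
          │                  
          │                  
          │                  
          │                  
          │                  
          │                  
          │                  
          │                  
          │                  
          │                  
          │                  
          │                  
          │                  
          │                  
          │                  
          │                  
          │                  
          │                  
          │                  


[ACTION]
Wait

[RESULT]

          │Next:             
    ░░    │ ▒                
   ░░     │▒▒▒               
          │                  
          │                  
          │                  
          │Score:            
          │0                 
          │                  
          │                  
          │                  
          │                  
          │                  
          │                  
          │                  
          │                  
          │                  
          │                  
          │                  
          │                  
          │                  
          │                  
          │                  
          │                  
          │                  
          │                  
          │                  
          │                  


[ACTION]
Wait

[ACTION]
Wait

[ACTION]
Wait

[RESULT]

          │Next:             
          │ ▒                
          │▒▒▒               
          │                  
    ░░    │                  
   ░░     │                  
          │Score:            
          │0                 
          │                  
          │                  
          │                  
          │                  
          │                  
          │                  
          │                  
          │                  
          │                  
          │                  
          │                  
          │                  
          │                  
          │                  
          │                  
          │                  
          │                  
          │                  
          │                  
          │                  


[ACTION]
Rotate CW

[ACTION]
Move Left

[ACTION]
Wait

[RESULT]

          │Next:             
          │ ▒                
          │▒▒▒               
          │                  
          │                  
  ░       │                  
  ░░      │Score:            
   ░      │0                 
          │                  
          │                  
          │                  
          │                  
          │                  
          │                  
          │                  
          │                  
          │                  
          │                  
          │                  
          │                  
          │                  
          │                  
          │                  
          │                  
          │                  
          │                  
          │                  
          │                  


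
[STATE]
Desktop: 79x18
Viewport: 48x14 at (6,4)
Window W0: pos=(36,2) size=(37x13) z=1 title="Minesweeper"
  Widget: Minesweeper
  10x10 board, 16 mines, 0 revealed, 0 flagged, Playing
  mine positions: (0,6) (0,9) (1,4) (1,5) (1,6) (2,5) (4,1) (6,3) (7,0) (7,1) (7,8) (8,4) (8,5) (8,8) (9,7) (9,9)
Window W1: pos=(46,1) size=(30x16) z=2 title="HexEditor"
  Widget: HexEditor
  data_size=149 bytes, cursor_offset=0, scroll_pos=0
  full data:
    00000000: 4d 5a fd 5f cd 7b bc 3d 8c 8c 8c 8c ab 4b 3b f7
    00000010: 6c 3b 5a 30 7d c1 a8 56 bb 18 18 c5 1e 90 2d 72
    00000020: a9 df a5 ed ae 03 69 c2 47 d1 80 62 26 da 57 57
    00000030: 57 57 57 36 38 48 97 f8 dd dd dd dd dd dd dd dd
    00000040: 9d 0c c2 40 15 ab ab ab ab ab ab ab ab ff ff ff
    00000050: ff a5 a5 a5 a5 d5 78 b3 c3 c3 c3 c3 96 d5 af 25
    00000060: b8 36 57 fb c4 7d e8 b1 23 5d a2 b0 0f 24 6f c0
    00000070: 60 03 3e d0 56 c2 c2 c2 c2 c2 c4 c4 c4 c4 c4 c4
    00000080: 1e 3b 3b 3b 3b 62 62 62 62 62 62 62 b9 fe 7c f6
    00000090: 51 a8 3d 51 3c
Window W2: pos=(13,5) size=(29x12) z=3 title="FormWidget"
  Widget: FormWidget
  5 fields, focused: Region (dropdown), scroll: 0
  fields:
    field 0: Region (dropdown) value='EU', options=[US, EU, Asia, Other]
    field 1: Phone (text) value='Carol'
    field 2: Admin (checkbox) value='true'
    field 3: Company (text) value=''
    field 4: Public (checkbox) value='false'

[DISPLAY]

                              ┠─────────┃0000000
       ┏━━━━━━━━━━━━━━━━━━━━━━━━━━━┓■■■■┃0000001
       ┃ FormWidget                ┃■■■■┃0000002
       ┠───────────────────────────┨■■■■┃0000003
       ┃> Region:     [EU        ▼]┃■■■■┃0000004
       ┃  Phone:      [Carol      ]┃■■■■┃0000005
       ┃  Admin:      [x]          ┃■■■■┃0000006
       ┃  Company:    [           ]┃■■■■┃0000007
       ┃  Public:     [ ]          ┃■■■■┃0000008
       ┃                           ┃■■■■┃0000009
       ┃                           ┃━━━━┃       
       ┃                           ┃    ┃       
       ┗━━━━━━━━━━━━━━━━━━━━━━━━━━━┛    ┗━━━━━━━
                                                


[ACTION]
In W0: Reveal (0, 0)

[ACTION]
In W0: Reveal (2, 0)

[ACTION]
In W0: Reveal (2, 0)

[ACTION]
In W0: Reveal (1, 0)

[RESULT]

                              ┠─────────┃0000000
       ┏━━━━━━━━━━━━━━━━━━━━━━━━━━━┓■■■■┃0000001
       ┃ FormWidget                ┃■■21┃0000002
       ┠───────────────────────────┨■31 ┃0000003
       ┃> Region:     [EU        ▼]┃11  ┃0000004
       ┃  Phone:      [Carol      ]┃    ┃0000005
       ┃  Admin:      [x]          ┃    ┃0000006
       ┃  Company:    [           ]┃  11┃0000007
       ┃  Public:     [ ]          ┃212■┃0000008
       ┃                           ┃■■■■┃0000009
       ┃                           ┃━━━━┃       
       ┃                           ┃    ┃       
       ┗━━━━━━━━━━━━━━━━━━━━━━━━━━━┛    ┗━━━━━━━
                                                


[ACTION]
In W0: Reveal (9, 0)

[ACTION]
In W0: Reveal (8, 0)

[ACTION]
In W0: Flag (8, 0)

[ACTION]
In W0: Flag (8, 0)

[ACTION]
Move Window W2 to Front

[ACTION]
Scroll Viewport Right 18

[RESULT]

            ┠─────────┃00000000  4D 5a fd 5f cd 
━━━━━━━━━━━━━━━━━┓■■■■┃00000010  6c 3b 5a 30 7d 
t                ┃■■21┃00000020  a9 df a5 ed ae 
─────────────────┨■31 ┃00000030  57 57 57 36 38 
    [EU        ▼]┃11  ┃00000040  9d 0c c2 40 15 
    [Carol      ]┃    ┃00000050  ff a5 a5 a5 a5 
    [x]          ┃    ┃00000060  b8 36 57 fb c4 
    [           ]┃  11┃00000070  60 03 3e d0 56 
    [ ]          ┃212■┃00000080  1e 3b 3b 3b 3b 
                 ┃■■■■┃00000090  51 a8 3d 51 3c 
                 ┃━━━━┃                         
                 ┃    ┃                         
━━━━━━━━━━━━━━━━━┛    ┗━━━━━━━━━━━━━━━━━━━━━━━━━
                                                


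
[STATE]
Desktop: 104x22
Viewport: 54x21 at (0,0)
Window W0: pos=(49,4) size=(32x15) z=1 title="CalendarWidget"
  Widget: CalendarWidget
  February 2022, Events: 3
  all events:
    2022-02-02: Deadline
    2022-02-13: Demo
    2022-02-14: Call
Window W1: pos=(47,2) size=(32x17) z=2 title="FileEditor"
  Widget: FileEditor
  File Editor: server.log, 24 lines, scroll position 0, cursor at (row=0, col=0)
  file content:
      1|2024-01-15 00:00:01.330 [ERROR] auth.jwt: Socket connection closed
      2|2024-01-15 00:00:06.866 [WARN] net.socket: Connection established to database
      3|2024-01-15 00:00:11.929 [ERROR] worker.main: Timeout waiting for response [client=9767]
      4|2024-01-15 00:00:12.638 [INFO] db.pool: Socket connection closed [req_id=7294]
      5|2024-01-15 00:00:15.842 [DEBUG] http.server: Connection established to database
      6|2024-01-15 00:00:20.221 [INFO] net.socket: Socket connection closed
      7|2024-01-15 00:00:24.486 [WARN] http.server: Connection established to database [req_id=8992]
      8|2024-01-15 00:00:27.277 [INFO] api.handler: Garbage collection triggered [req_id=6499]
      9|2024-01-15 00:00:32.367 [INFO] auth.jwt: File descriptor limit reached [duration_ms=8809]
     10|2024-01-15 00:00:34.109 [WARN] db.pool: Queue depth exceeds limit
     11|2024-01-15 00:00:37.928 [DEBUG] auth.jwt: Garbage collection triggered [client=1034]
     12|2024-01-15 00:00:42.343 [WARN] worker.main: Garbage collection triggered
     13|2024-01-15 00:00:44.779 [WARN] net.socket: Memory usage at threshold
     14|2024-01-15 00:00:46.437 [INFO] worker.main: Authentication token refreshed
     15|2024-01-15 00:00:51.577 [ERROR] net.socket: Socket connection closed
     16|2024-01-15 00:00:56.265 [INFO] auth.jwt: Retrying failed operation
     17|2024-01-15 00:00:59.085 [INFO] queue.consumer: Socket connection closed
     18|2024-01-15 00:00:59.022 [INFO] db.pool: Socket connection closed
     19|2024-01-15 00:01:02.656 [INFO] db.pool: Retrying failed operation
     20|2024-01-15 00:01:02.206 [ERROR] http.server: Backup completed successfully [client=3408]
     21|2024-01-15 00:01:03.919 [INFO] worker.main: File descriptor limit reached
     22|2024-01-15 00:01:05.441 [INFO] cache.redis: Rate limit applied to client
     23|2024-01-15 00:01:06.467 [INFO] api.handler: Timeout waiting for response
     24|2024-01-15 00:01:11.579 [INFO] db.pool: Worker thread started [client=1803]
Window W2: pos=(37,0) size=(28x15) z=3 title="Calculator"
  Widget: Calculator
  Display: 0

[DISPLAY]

                                     ┏━━━━━━━━━━━━━━━━
                                     ┃ Calculator     
                                     ┠────────────────
                                     ┃                
                                     ┃┌───┬───┬───┬───
                                     ┃│ 7 │ 8 │ 9 │ ÷ 
                                     ┃├───┼───┼───┼───
                                     ┃│ 4 │ 5 │ 6 │ × 
                                     ┃├───┼───┼───┼───
                                     ┃│ 1 │ 2 │ 3 │ - 
                                     ┃├───┼───┼───┼───
                                     ┃│ 0 │ . │ = │ + 
                                     ┃├───┼───┼───┼───
                                     ┃│ C │ MC│ MR│ M+
                                     ┗━━━━━━━━━━━━━━━━
                                               ┃2024-0
                                               ┃2024-0
                                               ┃2024-0
                                               ┗━━━━━━
                                                      
                                                      


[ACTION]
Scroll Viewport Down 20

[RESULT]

                                     ┃ Calculator     
                                     ┠────────────────
                                     ┃                
                                     ┃┌───┬───┬───┬───
                                     ┃│ 7 │ 8 │ 9 │ ÷ 
                                     ┃├───┼───┼───┼───
                                     ┃│ 4 │ 5 │ 6 │ × 
                                     ┃├───┼───┼───┼───
                                     ┃│ 1 │ 2 │ 3 │ - 
                                     ┃├───┼───┼───┼───
                                     ┃│ 0 │ . │ = │ + 
                                     ┃├───┼───┼───┼───
                                     ┃│ C │ MC│ MR│ M+
                                     ┗━━━━━━━━━━━━━━━━
                                               ┃2024-0
                                               ┃2024-0
                                               ┃2024-0
                                               ┗━━━━━━
                                                      
                                                      
                                                      


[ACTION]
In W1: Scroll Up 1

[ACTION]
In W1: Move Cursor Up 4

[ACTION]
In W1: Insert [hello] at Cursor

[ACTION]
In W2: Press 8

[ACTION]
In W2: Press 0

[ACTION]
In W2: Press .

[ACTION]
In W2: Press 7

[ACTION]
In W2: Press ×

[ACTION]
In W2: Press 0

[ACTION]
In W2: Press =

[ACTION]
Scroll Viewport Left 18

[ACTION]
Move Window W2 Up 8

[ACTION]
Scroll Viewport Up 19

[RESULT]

                                     ┏━━━━━━━━━━━━━━━━
                                     ┃ Calculator     
                                     ┠────────────────
                                     ┃                
                                     ┃┌───┬───┬───┬───
                                     ┃│ 7 │ 8 │ 9 │ ÷ 
                                     ┃├───┼───┼───┼───
                                     ┃│ 4 │ 5 │ 6 │ × 
                                     ┃├───┼───┼───┼───
                                     ┃│ 1 │ 2 │ 3 │ - 
                                     ┃├───┼───┼───┼───
                                     ┃│ 0 │ . │ = │ + 
                                     ┃├───┼───┼───┼───
                                     ┃│ C │ MC│ MR│ M+
                                     ┗━━━━━━━━━━━━━━━━
                                               ┃2024-0
                                               ┃2024-0
                                               ┃2024-0
                                               ┗━━━━━━
                                                      
                                                      


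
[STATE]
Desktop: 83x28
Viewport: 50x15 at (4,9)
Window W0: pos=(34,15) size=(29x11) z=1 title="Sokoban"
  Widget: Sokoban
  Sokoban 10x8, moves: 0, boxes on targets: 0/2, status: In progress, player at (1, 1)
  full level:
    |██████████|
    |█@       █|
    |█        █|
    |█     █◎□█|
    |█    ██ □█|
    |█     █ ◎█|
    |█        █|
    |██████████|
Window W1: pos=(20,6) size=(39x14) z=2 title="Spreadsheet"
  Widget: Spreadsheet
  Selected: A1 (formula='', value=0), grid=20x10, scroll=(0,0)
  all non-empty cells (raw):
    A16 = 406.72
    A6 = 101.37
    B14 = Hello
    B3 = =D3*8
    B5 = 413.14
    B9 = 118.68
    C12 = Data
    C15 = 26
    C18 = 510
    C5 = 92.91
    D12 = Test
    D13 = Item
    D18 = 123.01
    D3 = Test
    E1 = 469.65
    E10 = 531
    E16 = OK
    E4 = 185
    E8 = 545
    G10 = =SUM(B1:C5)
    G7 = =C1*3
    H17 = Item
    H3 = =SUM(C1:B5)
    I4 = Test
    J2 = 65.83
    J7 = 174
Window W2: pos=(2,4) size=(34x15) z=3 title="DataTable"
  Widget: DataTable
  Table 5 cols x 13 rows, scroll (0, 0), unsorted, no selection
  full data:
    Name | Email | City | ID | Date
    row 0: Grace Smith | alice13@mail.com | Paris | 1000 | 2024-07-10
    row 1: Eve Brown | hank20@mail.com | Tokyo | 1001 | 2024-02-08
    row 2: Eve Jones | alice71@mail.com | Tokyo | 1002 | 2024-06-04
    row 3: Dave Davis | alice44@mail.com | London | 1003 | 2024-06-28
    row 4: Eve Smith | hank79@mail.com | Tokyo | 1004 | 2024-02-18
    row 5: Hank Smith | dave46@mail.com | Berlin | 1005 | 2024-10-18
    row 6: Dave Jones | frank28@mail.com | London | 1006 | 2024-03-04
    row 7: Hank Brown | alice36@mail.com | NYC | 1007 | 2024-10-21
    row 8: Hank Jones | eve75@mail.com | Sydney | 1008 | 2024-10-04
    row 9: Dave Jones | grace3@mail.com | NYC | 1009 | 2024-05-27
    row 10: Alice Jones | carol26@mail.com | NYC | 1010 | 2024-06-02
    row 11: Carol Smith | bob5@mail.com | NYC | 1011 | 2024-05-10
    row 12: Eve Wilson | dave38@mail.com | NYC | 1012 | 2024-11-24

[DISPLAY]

race Smith│alice13@mail.com│Par┃                  
ve Brown  │hank20@mail.com │Tok┃B       C       D 
ve Jones  │alice71@mail.com│Tok┃------------------
ave Davis │alice44@mail.com│Lon┃    0       0     
ve Smith  │hank79@mail.com │Tok┃    0       0     
ank Smith │dave46@mail.com │Ber┃R!          0Test 
ave Jones │frank28@mail.com│Lon┃    0       0     
ank Brown │alice36@mail.com│NYC┃13.14   92.91     
ank Jones │eve75@mail.com  │Syd┃    0       0     
━━━━━━━━━━━━━━━━━━━━━━━━━━━━━━━┛    0       0     
                ┗━━━━━━━━━━━━━━━━━━━━━━━━━━━━━━━━━
                              ┃█        █         
                              ┃█     █◎□█         
                              ┃█    ██ □█         
                              ┃█     █ ◎█         


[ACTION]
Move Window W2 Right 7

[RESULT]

     ┃Grace Smith│alice13@mail.com│Par┃           
     ┃Eve Brown  │hank20@mail.com │Tok┃ C       D 
     ┃Eve Jones  │alice71@mail.com│Tok┃-----------
     ┃Dave Davis │alice44@mail.com│Lon┃     0     
     ┃Eve Smith  │hank79@mail.com │Tok┃     0     
     ┃Hank Smith │dave46@mail.com │Ber┃     0Test 
     ┃Dave Jones │frank28@mail.com│Lon┃     0     
     ┃Hank Brown │alice36@mail.com│NYC┃ 92.91     
     ┃Hank Jones │eve75@mail.com  │Syd┃     0     
     ┗━━━━━━━━━━━━━━━━━━━━━━━━━━━━━━━━┛     0     
                ┗━━━━━━━━━━━━━━━━━━━━━━━━━━━━━━━━━
                              ┃█        █         
                              ┃█     █◎□█         
                              ┃█    ██ □█         
                              ┃█     █ ◎█         


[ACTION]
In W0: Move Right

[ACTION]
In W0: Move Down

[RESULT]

     ┃Grace Smith│alice13@mail.com│Par┃           
     ┃Eve Brown  │hank20@mail.com │Tok┃ C       D 
     ┃Eve Jones  │alice71@mail.com│Tok┃-----------
     ┃Dave Davis │alice44@mail.com│Lon┃     0     
     ┃Eve Smith  │hank79@mail.com │Tok┃     0     
     ┃Hank Smith │dave46@mail.com │Ber┃     0Test 
     ┃Dave Jones │frank28@mail.com│Lon┃     0     
     ┃Hank Brown │alice36@mail.com│NYC┃ 92.91     
     ┃Hank Jones │eve75@mail.com  │Syd┃     0     
     ┗━━━━━━━━━━━━━━━━━━━━━━━━━━━━━━━━┛     0     
                ┗━━━━━━━━━━━━━━━━━━━━━━━━━━━━━━━━━
                              ┃█ @      █         
                              ┃█     █◎□█         
                              ┃█    ██ □█         
                              ┃█     █ ◎█         


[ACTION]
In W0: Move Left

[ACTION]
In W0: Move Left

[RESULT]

     ┃Grace Smith│alice13@mail.com│Par┃           
     ┃Eve Brown  │hank20@mail.com │Tok┃ C       D 
     ┃Eve Jones  │alice71@mail.com│Tok┃-----------
     ┃Dave Davis │alice44@mail.com│Lon┃     0     
     ┃Eve Smith  │hank79@mail.com │Tok┃     0     
     ┃Hank Smith │dave46@mail.com │Ber┃     0Test 
     ┃Dave Jones │frank28@mail.com│Lon┃     0     
     ┃Hank Brown │alice36@mail.com│NYC┃ 92.91     
     ┃Hank Jones │eve75@mail.com  │Syd┃     0     
     ┗━━━━━━━━━━━━━━━━━━━━━━━━━━━━━━━━┛     0     
                ┗━━━━━━━━━━━━━━━━━━━━━━━━━━━━━━━━━
                              ┃█@       █         
                              ┃█     █◎□█         
                              ┃█    ██ □█         
                              ┃█     █ ◎█         


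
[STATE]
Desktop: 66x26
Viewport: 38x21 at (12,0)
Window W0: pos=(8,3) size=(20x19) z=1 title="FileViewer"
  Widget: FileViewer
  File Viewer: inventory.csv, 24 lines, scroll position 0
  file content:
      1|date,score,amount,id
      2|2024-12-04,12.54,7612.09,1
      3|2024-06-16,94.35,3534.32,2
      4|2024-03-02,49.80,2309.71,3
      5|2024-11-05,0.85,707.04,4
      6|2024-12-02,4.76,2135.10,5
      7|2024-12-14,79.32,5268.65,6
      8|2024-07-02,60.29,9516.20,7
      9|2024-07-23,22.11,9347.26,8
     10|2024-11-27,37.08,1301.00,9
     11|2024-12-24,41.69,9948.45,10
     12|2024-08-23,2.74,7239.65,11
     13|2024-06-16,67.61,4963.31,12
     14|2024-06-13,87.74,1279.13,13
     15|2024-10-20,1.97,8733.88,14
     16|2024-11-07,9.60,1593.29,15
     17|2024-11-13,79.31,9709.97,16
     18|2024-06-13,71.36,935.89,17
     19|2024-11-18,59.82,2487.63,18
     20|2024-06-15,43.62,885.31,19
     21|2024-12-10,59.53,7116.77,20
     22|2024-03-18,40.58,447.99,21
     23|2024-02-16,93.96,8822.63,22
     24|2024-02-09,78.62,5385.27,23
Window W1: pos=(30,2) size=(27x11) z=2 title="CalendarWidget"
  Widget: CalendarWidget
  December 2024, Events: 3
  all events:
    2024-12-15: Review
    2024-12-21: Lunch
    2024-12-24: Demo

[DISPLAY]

                                      
                                      
                  ┏━━━━━━━━━━━━━━━━━━━
━━━━━━━━━━━━━━━┓  ┃ CalendarWidget    
leViewer       ┃  ┠───────────────────
───────────────┨  ┃      December 2024
e,score,amount▲┃  ┃Mo Tu We Th Fr Sa S
4-12-04,12.54,█┃  ┃                   
4-06-16,94.35,░┃  ┃ 2  3  4  5  6  7  
4-03-02,49.80,░┃  ┃ 9 10 11 12 13 14 1
4-11-05,0.85,7░┃  ┃16 17 18 19 20 21* 
4-12-02,4.76,2░┃  ┃23 24* 25 26 27 28 
4-12-14,79.32,░┃  ┗━━━━━━━━━━━━━━━━━━━
4-07-02,60.29,░┃                      
4-07-23,22.11,░┃                      
4-11-27,37.08,░┃                      
4-12-24,41.69,░┃                      
4-08-23,2.74,7░┃                      
4-06-16,67.61,░┃                      
4-06-13,87.74,░┃                      
4-10-20,1.97,8▼┃                      


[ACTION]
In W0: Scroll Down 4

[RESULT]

                                      
                                      
                  ┏━━━━━━━━━━━━━━━━━━━
━━━━━━━━━━━━━━━┓  ┃ CalendarWidget    
leViewer       ┃  ┠───────────────────
───────────────┨  ┃      December 2024
4-11-05,0.85,7▲┃  ┃Mo Tu We Th Fr Sa S
4-12-02,4.76,2░┃  ┃                   
4-12-14,79.32,░┃  ┃ 2  3  4  5  6  7  
4-07-02,60.29,░┃  ┃ 9 10 11 12 13 14 1
4-07-23,22.11,░┃  ┃16 17 18 19 20 21* 
4-11-27,37.08,░┃  ┃23 24* 25 26 27 28 
4-12-24,41.69,█┃  ┗━━━━━━━━━━━━━━━━━━━
4-08-23,2.74,7░┃                      
4-06-16,67.61,░┃                      
4-06-13,87.74,░┃                      
4-10-20,1.97,8░┃                      
4-11-07,9.60,1░┃                      
4-11-13,79.31,░┃                      
4-06-13,71.36,░┃                      
4-11-18,59.82,▼┃                      


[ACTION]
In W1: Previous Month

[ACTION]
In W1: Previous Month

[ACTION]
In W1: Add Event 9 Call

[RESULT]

                                      
                                      
                  ┏━━━━━━━━━━━━━━━━━━━
━━━━━━━━━━━━━━━┓  ┃ CalendarWidget    
leViewer       ┃  ┠───────────────────
───────────────┨  ┃       October 2024
4-11-05,0.85,7▲┃  ┃Mo Tu We Th Fr Sa S
4-12-02,4.76,2░┃  ┃    1  2  3  4  5  
4-12-14,79.32,░┃  ┃ 7  8  9* 10 11 12 
4-07-02,60.29,░┃  ┃14 15 16 17 18 19 2
4-07-23,22.11,░┃  ┃21 22 23 24 25 26 2
4-11-27,37.08,░┃  ┃28 29 30 31        
4-12-24,41.69,█┃  ┗━━━━━━━━━━━━━━━━━━━
4-08-23,2.74,7░┃                      
4-06-16,67.61,░┃                      
4-06-13,87.74,░┃                      
4-10-20,1.97,8░┃                      
4-11-07,9.60,1░┃                      
4-11-13,79.31,░┃                      
4-06-13,71.36,░┃                      
4-11-18,59.82,▼┃                      


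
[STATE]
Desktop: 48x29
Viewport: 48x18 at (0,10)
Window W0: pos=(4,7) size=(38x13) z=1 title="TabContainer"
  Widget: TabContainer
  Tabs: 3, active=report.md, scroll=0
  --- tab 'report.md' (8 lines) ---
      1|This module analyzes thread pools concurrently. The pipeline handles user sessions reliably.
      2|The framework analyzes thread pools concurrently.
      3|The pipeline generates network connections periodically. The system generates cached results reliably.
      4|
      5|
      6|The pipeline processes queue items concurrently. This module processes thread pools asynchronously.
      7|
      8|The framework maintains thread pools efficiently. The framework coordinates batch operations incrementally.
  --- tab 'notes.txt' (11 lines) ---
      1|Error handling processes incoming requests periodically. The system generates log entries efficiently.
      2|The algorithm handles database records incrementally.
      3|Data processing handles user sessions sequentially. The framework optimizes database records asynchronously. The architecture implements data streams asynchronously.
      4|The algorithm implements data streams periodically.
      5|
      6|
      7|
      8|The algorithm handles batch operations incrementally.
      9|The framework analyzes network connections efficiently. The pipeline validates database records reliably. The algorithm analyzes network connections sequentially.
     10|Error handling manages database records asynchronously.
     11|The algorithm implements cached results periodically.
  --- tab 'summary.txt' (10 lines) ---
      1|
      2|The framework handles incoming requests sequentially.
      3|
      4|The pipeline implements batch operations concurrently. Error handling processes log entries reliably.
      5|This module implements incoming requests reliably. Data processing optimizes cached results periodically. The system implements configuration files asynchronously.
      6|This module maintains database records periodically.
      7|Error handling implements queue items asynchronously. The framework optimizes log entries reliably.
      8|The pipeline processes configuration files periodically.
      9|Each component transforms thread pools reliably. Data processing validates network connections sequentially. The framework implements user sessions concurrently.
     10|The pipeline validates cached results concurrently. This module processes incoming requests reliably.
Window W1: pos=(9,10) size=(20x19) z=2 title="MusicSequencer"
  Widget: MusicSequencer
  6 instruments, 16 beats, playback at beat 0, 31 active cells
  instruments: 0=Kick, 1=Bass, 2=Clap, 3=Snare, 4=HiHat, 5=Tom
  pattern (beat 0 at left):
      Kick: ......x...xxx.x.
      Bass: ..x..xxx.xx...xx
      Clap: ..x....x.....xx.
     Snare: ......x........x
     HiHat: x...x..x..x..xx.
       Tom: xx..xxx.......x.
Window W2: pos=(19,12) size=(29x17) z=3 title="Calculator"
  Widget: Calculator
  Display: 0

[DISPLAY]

    ┃[rep┏━━━━━━━━━━━━━━━━━━┓ summary.txt┃      
    ┃────┃ MusicSequencer   ┃────────────┃      
    ┃This┠─────────┏━━━━━━━━━━━━━━━━━━━━━━━━━━━┓
    ┃The ┃      ▼12┃ Calculator                ┃
    ┃The ┃  Kick···┠───────────────────────────┨
    ┃    ┃  Bass··█┃                          0┃
    ┃    ┃  Clap··█┃┌───┬───┬───┬───┐          ┃
    ┃The ┃ Snare···┃│ 7 │ 8 │ 9 │ ÷ │          ┃
    ┃    ┃ HiHat█··┃├───┼───┼───┼───┤          ┃
    ┗━━━━┃   Tom██·┃│ 4 │ 5 │ 6 │ × │          ┃
         ┃         ┃├───┼───┼───┼───┤          ┃
         ┃         ┃│ 1 │ 2 │ 3 │ - │          ┃
         ┃         ┃├───┼───┼───┼───┤          ┃
         ┃         ┃│ 0 │ . │ = │ + │          ┃
         ┃         ┃├───┼───┼───┼───┤          ┃
         ┃         ┃│ C │ MC│ MR│ M+│          ┃
         ┃         ┃└───┴───┴───┴───┘          ┃
         ┃         ┃                           ┃


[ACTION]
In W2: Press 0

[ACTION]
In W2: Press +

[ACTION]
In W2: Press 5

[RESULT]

    ┃[rep┏━━━━━━━━━━━━━━━━━━┓ summary.txt┃      
    ┃────┃ MusicSequencer   ┃────────────┃      
    ┃This┠─────────┏━━━━━━━━━━━━━━━━━━━━━━━━━━━┓
    ┃The ┃      ▼12┃ Calculator                ┃
    ┃The ┃  Kick···┠───────────────────────────┨
    ┃    ┃  Bass··█┃                          5┃
    ┃    ┃  Clap··█┃┌───┬───┬───┬───┐          ┃
    ┃The ┃ Snare···┃│ 7 │ 8 │ 9 │ ÷ │          ┃
    ┃    ┃ HiHat█··┃├───┼───┼───┼───┤          ┃
    ┗━━━━┃   Tom██·┃│ 4 │ 5 │ 6 │ × │          ┃
         ┃         ┃├───┼───┼───┼───┤          ┃
         ┃         ┃│ 1 │ 2 │ 3 │ - │          ┃
         ┃         ┃├───┼───┼───┼───┤          ┃
         ┃         ┃│ 0 │ . │ = │ + │          ┃
         ┃         ┃├───┼───┼───┼───┤          ┃
         ┃         ┃│ C │ MC│ MR│ M+│          ┃
         ┃         ┃└───┴───┴───┴───┘          ┃
         ┃         ┃                           ┃
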